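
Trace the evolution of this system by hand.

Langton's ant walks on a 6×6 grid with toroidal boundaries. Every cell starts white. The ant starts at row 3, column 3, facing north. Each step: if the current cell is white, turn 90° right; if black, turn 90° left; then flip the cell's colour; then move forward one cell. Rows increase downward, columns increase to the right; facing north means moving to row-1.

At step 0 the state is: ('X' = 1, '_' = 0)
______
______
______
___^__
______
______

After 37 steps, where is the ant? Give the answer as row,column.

t=0: ______
______
______
___^__
______
______
t=1: ______
______
______
___X>_
______
______
t=2: ______
______
______
___XX_
____v_
______
t=3: ______
______
______
___XX_
___<X_
______
t=4: ______
______
______
___^X_
___XX_
______
t=5: ______
______
______
__<_X_
___XX_
______
t=6: ______
______
__^___
__X_X_
___XX_
______
t=7: ______
______
__X>__
__X_X_
___XX_
______
t=8: ______
______
__XX__
__XvX_
___XX_
______
t=9: ______
______
__XX__
__<XX_
___XX_
______
t=10: ______
______
__XX__
___XX_
__vXX_
______
t=11: ______
______
__XX__
___XX_
_<XXX_
______
t=12: ______
______
__XX__
_^_XX_
_XXXX_
______
t=13: ______
______
__XX__
_X>XX_
_XXXX_
______
t=14: ______
______
__XX__
_XXXX_
_XvXX_
______
t=15: ______
______
__XX__
_XXXX_
_X_>X_
______
t=16: ______
______
__XX__
_XX^X_
_X__X_
______
t=17: ______
______
__XX__
_X<_X_
_X__X_
______
t=18: ______
______
__XX__
_X__X_
_Xv_X_
______
t=19: ______
______
__XX__
_X__X_
_<X_X_
______
t=20: ______
______
__XX__
_X__X_
__X_X_
_v____
t=21: ______
______
__XX__
_X__X_
__X_X_
<X____
t=22: ______
______
__XX__
_X__X_
^_X_X_
XX____
t=23: ______
______
__XX__
_X__X_
X>X_X_
XX____
t=24: ______
______
__XX__
_X__X_
XXX_X_
Xv____
t=25: ______
______
__XX__
_X__X_
XXX_X_
X_>___
t=26: __v___
______
__XX__
_X__X_
XXX_X_
X_X___
t=27: _<X___
______
__XX__
_X__X_
XXX_X_
X_X___
t=28: _XX___
______
__XX__
_X__X_
XXX_X_
X^X___
t=29: _XX___
______
__XX__
_X__X_
XXX_X_
XX>___
t=30: _XX___
______
__XX__
_X__X_
XX^_X_
XX____
t=31: _XX___
______
__XX__
_X__X_
X<__X_
XX____
t=32: _XX___
______
__XX__
_X__X_
X___X_
Xv____
t=33: _XX___
______
__XX__
_X__X_
X___X_
X_>___
t=34: _Xv___
______
__XX__
_X__X_
X___X_
X_X___
t=35: _X_>__
______
__XX__
_X__X_
X___X_
X_X___
t=36: _X_X__
___v__
__XX__
_X__X_
X___X_
X_X___
t=37: _X_X__
__<X__
__XX__
_X__X_
X___X_
X_X___

1,2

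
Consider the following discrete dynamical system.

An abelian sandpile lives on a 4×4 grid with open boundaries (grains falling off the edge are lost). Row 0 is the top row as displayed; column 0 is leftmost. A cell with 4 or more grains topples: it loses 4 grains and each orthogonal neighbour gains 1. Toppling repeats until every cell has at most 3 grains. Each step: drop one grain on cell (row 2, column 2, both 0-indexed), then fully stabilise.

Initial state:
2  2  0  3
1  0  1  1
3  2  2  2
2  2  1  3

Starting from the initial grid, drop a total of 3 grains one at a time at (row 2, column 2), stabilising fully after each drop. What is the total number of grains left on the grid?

30

t=0: 2  2  0  3
1  0  1  1
3  2  2  2
2  2  1  3
t=1: 2  2  0  3
1  0  1  1
3  2  3  2
2  2  1  3
t=2: 2  2  0  3
1  0  2  1
3  3  0  3
2  2  2  3
t=3: 2  2  0  3
1  0  2  1
3  3  1  3
2  2  2  3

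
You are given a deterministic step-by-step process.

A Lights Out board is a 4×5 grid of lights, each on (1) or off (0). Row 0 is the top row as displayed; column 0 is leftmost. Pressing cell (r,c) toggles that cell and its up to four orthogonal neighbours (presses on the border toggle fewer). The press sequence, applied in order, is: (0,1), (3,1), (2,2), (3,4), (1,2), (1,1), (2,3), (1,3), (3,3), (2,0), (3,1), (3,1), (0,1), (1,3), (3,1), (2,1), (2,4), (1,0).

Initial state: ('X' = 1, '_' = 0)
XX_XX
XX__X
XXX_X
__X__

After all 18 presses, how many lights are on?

gen 0: XX_XX
XX__X
XXX_X
__X__
gen 1: __XXX
X___X
XXX_X
__X__
gen 2: __XXX
X___X
X_X_X
XX___
gen 3: __XXX
X_X_X
XX_XX
XXX__
gen 4: __XXX
X_X_X
XX_X_
XXXXX
gen 5: ___XX
XX_XX
XXXX_
XXXXX
gen 6: _X_XX
__XXX
X_XX_
XXXXX
gen 7: _X_XX
__X_X
X___X
XXX_X
gen 8: _X__X
___X_
X__XX
XXX_X
gen 9: _X__X
___X_
X___X
XX_X_
gen 10: _X__X
X__X_
_X__X
_X_X_
gen 11: _X__X
X__X_
____X
X_XX_
gen 12: _X__X
X__X_
_X__X
_X_X_
gen 13: X_X_X
XX_X_
_X__X
_X_X_
gen 14: X_XXX
XXX_X
_X_XX
_X_X_
gen 15: X_XXX
XXX_X
___XX
X_XX_
gen 16: X_XXX
X_X_X
XXXXX
XXXX_
gen 17: X_XXX
X_X__
XXX__
XXXXX
gen 18: __XXX
_XX__
_XX__
XXXXX

12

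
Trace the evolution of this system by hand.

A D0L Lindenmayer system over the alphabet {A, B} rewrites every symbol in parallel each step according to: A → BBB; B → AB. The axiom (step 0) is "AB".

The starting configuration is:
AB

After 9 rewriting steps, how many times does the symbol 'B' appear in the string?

2683

0) AB
1) BBBAB
2) ABABABBBBAB
3) BBBABBBBABBBBABABABABBBBAB
4) ABABABBBBABABABABBBBABABABABBBBABBBBABBBBABBBBABABABABBBBAB
5) BBBABBBBABBBBABABABABBBBABBBBABBBBABBBBABABABABBBBABBBBABB…BABABBBBABABABABBBBABABABABBBBABBBBABBBBABBBBABABABABBBBAB  (len 137)
6) ABABABBBBABABABABBBBABABABABBBBABBBBABBBBABBBBABABABABBBBA…BABABBBBABABABABBBBABABABABBBBABBBBABBBBABBBBABABABABBBBAB  (len 314)
7) BBBABBBBABBBBABABABABBBBABBBBABBBBABBBBABABABABBBBABBBBABB…BABABBBBABABABABBBBABABABABBBBABBBBABBBBABBBBABABABABBBBAB  (len 725)
8) ABABABBBBABABABABBBBABABABABBBBABBBBABBBBABBBBABABABABBBBA…BABABBBBABABABABBBBABABABABBBBABBBBABBBBABBBBABABABABBBBAB  (len 1667)
9) BBBABBBBABBBBABABABABBBBABBBBABBBBABBBBABABABABBBBABBBBABB…BABABBBBABABABABBBBABABABABBBBABBBBABBBBABBBBABABABABBBBAB  (len 3842)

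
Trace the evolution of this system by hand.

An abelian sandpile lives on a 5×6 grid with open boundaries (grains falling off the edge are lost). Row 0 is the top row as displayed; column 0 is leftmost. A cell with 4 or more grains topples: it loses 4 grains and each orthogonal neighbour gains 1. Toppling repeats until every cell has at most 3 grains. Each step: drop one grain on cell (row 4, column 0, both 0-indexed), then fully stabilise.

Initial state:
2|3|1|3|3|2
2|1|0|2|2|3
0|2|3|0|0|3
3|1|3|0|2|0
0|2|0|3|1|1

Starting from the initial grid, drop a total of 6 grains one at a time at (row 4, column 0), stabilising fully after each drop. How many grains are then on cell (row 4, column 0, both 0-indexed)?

3

t=0: 2|3|1|3|3|2
2|1|0|2|2|3
0|2|3|0|0|3
3|1|3|0|2|0
0|2|0|3|1|1
t=1: 2|3|1|3|3|2
2|1|0|2|2|3
0|2|3|0|0|3
3|1|3|0|2|0
1|2|0|3|1|1
t=2: 2|3|1|3|3|2
2|1|0|2|2|3
0|2|3|0|0|3
3|1|3|0|2|0
2|2|0|3|1|1
t=3: 2|3|1|3|3|2
2|1|0|2|2|3
0|2|3|0|0|3
3|1|3|0|2|0
3|2|0|3|1|1
t=4: 2|3|1|3|3|2
2|1|0|2|2|3
1|2|3|0|0|3
0|2|3|0|2|0
1|3|0|3|1|1
t=5: 2|3|1|3|3|2
2|1|0|2|2|3
1|2|3|0|0|3
0|2|3|0|2|0
2|3|0|3|1|1
t=6: 2|3|1|3|3|2
2|1|0|2|2|3
1|2|3|0|0|3
0|2|3|0|2|0
3|3|0|3|1|1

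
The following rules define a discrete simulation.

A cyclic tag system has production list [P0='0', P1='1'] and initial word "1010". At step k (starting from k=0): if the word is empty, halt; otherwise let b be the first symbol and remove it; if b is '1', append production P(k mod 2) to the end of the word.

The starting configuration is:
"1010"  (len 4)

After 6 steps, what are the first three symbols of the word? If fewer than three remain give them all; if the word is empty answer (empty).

(empty)

k=0  "1010"  (len 4)
k=1  "0100"  (len 4)
k=2  "100"  (len 3)
k=3  "000"  (len 3)
k=4  "00"  (len 2)
k=5  "0"  (len 1)
k=6  (halted — word empty)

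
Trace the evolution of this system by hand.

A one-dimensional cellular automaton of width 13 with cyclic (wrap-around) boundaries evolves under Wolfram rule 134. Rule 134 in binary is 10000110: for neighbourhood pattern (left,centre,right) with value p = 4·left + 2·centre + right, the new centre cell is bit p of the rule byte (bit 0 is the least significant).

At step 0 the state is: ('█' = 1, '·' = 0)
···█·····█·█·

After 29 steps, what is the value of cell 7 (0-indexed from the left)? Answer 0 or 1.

1

0) ···█·····█·█·
1) ··██····██·█·
2) ·█·····█···█·
3) ██····██··██·
4) ·····█···█···
5) ····██··██···
6) ···█···█·····
7) ··██··██·····
8) ·█···█·······
9) ██··██·······
10) ···█········█
11) ··██·······██
12) ·█········█··
13) ██·······██··
14) ········█···█
15) ·······██··██
16) ······█···█··
17) ·····██··██··
18) ····█···█····
19) ···██··██····
20) ··█···█······
21) ·██··██······
22) █···█········
23) █··██·······█
24) ··█········█·
25) ·██·······██·
26) █········█···
27) █·······██··█
28) ·······█···█·
29) ······██··██·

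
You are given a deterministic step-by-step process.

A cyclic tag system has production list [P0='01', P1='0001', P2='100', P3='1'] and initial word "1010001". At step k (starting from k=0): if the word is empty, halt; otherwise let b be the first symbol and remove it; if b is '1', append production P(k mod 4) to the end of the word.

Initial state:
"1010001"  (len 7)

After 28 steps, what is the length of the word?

8

step 0: "1010001"  (len 7)
step 1: "01000101"  (len 8)
step 2: "1000101"  (len 7)
step 3: "000101100"  (len 9)
step 4: "00101100"  (len 8)
step 5: "0101100"  (len 7)
step 6: "101100"  (len 6)
step 7: "01100100"  (len 8)
step 8: "1100100"  (len 7)
step 9: "10010001"  (len 8)
step 10: "00100010001"  (len 11)
step 11: "0100010001"  (len 10)
step 12: "100010001"  (len 9)
step 13: "0001000101"  (len 10)
step 14: "001000101"  (len 9)
step 15: "01000101"  (len 8)
step 16: "1000101"  (len 7)
step 17: "00010101"  (len 8)
step 18: "0010101"  (len 7)
step 19: "010101"  (len 6)
step 20: "10101"  (len 5)
step 21: "010101"  (len 6)
step 22: "10101"  (len 5)
step 23: "0101100"  (len 7)
step 24: "101100"  (len 6)
step 25: "0110001"  (len 7)
step 26: "110001"  (len 6)
step 27: "10001100"  (len 8)
step 28: "00011001"  (len 8)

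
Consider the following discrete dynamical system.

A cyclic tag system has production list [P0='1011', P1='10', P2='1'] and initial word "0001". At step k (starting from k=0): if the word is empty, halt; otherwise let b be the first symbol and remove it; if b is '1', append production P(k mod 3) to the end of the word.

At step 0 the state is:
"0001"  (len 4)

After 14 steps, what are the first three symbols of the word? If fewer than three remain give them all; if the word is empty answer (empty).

t=0: "0001"  (len 4)
t=1: "001"  (len 3)
t=2: "01"  (len 2)
t=3: "1"  (len 1)
t=4: "1011"  (len 4)
t=5: "01110"  (len 5)
t=6: "1110"  (len 4)
t=7: "1101011"  (len 7)
t=8: "10101110"  (len 8)
t=9: "01011101"  (len 8)
t=10: "1011101"  (len 7)
t=11: "01110110"  (len 8)
t=12: "1110110"  (len 7)
t=13: "1101101011"  (len 10)
t=14: "10110101110"  (len 11)

101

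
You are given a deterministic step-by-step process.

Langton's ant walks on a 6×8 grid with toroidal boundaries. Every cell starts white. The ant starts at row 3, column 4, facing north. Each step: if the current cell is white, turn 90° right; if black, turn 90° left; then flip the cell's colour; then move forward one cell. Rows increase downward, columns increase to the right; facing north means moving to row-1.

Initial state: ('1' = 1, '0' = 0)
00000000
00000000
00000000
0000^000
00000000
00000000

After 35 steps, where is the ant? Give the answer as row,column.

0,4

k=0  00000000
00000000
00000000
0000^000
00000000
00000000
k=1  00000000
00000000
00000000
00001>00
00000000
00000000
k=2  00000000
00000000
00000000
00001100
00000v00
00000000
k=3  00000000
00000000
00000000
00001100
0000<100
00000000
k=4  00000000
00000000
00000000
0000^100
00001100
00000000
k=5  00000000
00000000
00000000
000<0100
00001100
00000000
k=6  00000000
00000000
000^0000
00010100
00001100
00000000
k=7  00000000
00000000
0001>000
00010100
00001100
00000000
k=8  00000000
00000000
00011000
0001v100
00001100
00000000
k=9  00000000
00000000
00011000
000<1100
00001100
00000000
k=10  00000000
00000000
00011000
00001100
000v1100
00000000
k=11  00000000
00000000
00011000
00001100
00<11100
00000000
k=12  00000000
00000000
00011000
00^01100
00111100
00000000
k=13  00000000
00000000
00011000
001>1100
00111100
00000000
k=14  00000000
00000000
00011000
00111100
001v1100
00000000
k=15  00000000
00000000
00011000
00111100
0010>100
00000000
k=16  00000000
00000000
00011000
0011^100
00100100
00000000
k=17  00000000
00000000
00011000
001<0100
00100100
00000000
k=18  00000000
00000000
00011000
00100100
001v0100
00000000
k=19  00000000
00000000
00011000
00100100
00<10100
00000000
k=20  00000000
00000000
00011000
00100100
00010100
00v00000
k=21  00000000
00000000
00011000
00100100
00010100
0<100000
k=22  00000000
00000000
00011000
00100100
0^010100
01100000
k=23  00000000
00000000
00011000
00100100
01>10100
01100000
k=24  00000000
00000000
00011000
00100100
01110100
01v00000
k=25  00000000
00000000
00011000
00100100
01110100
010>0000
k=26  000v0000
00000000
00011000
00100100
01110100
01010000
k=27  00<10000
00000000
00011000
00100100
01110100
01010000
k=28  00110000
00000000
00011000
00100100
01110100
01^10000
k=29  00110000
00000000
00011000
00100100
01110100
011>0000
k=30  00110000
00000000
00011000
00100100
011^0100
01100000
k=31  00110000
00000000
00011000
00100100
01<00100
01100000
k=32  00110000
00000000
00011000
00100100
01000100
01v00000
k=33  00110000
00000000
00011000
00100100
01000100
010>0000
k=34  001v0000
00000000
00011000
00100100
01000100
01010000
k=35  0010>000
00000000
00011000
00100100
01000100
01010000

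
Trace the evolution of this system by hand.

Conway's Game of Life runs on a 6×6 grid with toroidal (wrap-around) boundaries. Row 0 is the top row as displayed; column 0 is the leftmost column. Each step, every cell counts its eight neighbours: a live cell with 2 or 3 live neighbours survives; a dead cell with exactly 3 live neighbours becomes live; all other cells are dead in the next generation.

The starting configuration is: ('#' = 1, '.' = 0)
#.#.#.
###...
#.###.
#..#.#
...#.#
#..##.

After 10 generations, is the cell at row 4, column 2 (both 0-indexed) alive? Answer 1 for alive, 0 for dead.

[0] #.#.#.
###...
#.###.
#..#.#
...#.#
#..##.
[1] #.#.#.
#...#.
....#.
##....
..##..
###...
[2] #.#...
.#..#.
##....
.###..
...#..
#....#
[3] #.....
..#..#
#..#..
##.#..
##.##.
##...#
[4] ......
##...#
#..###
...#..
...##.
..#.#.
[5] ##...#
.#....
.###..
..#...
..#.#.
....#.
[6] ##...#
......
.#.#..
......
......
##.##.
[7] .##.##
.##...
......
......
......
.##.#.
[8] ....##
####..
......
......
......
###.##
[9] ......
######
.##...
......
##...#
##.##.
[10] ......
#..###
....##
..#...
.##.##
.##.#.

1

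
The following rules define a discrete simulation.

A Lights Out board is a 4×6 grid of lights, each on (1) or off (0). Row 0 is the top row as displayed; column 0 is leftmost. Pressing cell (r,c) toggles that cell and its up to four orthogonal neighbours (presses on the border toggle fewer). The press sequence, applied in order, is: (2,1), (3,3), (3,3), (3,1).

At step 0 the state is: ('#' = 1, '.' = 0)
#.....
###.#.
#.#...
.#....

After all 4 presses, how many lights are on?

step 0: #.....
###.#.
#.#...
.#....
step 1: #.....
#.#.#.
.#....
......
step 2: #.....
#.#.#.
.#.#..
..###.
step 3: #.....
#.#.#.
.#....
......
step 4: #.....
#.#.#.
......
###...

7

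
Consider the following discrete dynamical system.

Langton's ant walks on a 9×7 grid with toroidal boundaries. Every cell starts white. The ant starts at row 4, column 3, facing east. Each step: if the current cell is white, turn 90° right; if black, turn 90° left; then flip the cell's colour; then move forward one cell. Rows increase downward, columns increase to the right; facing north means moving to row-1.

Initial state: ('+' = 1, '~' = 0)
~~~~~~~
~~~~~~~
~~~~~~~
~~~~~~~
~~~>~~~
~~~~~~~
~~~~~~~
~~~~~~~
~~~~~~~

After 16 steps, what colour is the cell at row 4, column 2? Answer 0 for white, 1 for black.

0

0) ~~~~~~~
~~~~~~~
~~~~~~~
~~~~~~~
~~~>~~~
~~~~~~~
~~~~~~~
~~~~~~~
~~~~~~~
1) ~~~~~~~
~~~~~~~
~~~~~~~
~~~~~~~
~~~+~~~
~~~v~~~
~~~~~~~
~~~~~~~
~~~~~~~
2) ~~~~~~~
~~~~~~~
~~~~~~~
~~~~~~~
~~~+~~~
~~<+~~~
~~~~~~~
~~~~~~~
~~~~~~~
3) ~~~~~~~
~~~~~~~
~~~~~~~
~~~~~~~
~~^+~~~
~~++~~~
~~~~~~~
~~~~~~~
~~~~~~~
4) ~~~~~~~
~~~~~~~
~~~~~~~
~~~~~~~
~~+>~~~
~~++~~~
~~~~~~~
~~~~~~~
~~~~~~~
5) ~~~~~~~
~~~~~~~
~~~~~~~
~~~^~~~
~~+~~~~
~~++~~~
~~~~~~~
~~~~~~~
~~~~~~~
6) ~~~~~~~
~~~~~~~
~~~~~~~
~~~+>~~
~~+~~~~
~~++~~~
~~~~~~~
~~~~~~~
~~~~~~~
7) ~~~~~~~
~~~~~~~
~~~~~~~
~~~++~~
~~+~v~~
~~++~~~
~~~~~~~
~~~~~~~
~~~~~~~
8) ~~~~~~~
~~~~~~~
~~~~~~~
~~~++~~
~~+<+~~
~~++~~~
~~~~~~~
~~~~~~~
~~~~~~~
9) ~~~~~~~
~~~~~~~
~~~~~~~
~~~^+~~
~~+++~~
~~++~~~
~~~~~~~
~~~~~~~
~~~~~~~
10) ~~~~~~~
~~~~~~~
~~~~~~~
~~<~+~~
~~+++~~
~~++~~~
~~~~~~~
~~~~~~~
~~~~~~~
11) ~~~~~~~
~~~~~~~
~~^~~~~
~~+~+~~
~~+++~~
~~++~~~
~~~~~~~
~~~~~~~
~~~~~~~
12) ~~~~~~~
~~~~~~~
~~+>~~~
~~+~+~~
~~+++~~
~~++~~~
~~~~~~~
~~~~~~~
~~~~~~~
13) ~~~~~~~
~~~~~~~
~~++~~~
~~+v+~~
~~+++~~
~~++~~~
~~~~~~~
~~~~~~~
~~~~~~~
14) ~~~~~~~
~~~~~~~
~~++~~~
~~<++~~
~~+++~~
~~++~~~
~~~~~~~
~~~~~~~
~~~~~~~
15) ~~~~~~~
~~~~~~~
~~++~~~
~~~++~~
~~v++~~
~~++~~~
~~~~~~~
~~~~~~~
~~~~~~~
16) ~~~~~~~
~~~~~~~
~~++~~~
~~~++~~
~~~>+~~
~~++~~~
~~~~~~~
~~~~~~~
~~~~~~~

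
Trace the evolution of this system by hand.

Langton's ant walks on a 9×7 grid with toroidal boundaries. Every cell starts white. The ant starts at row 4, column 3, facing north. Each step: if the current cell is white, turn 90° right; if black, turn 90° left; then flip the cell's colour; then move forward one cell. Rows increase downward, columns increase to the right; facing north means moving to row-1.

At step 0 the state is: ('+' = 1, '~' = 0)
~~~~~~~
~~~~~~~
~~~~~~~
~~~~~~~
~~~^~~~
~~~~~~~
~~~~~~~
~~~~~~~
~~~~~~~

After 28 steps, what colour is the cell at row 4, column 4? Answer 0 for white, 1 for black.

1

gen 0: ~~~~~~~
~~~~~~~
~~~~~~~
~~~~~~~
~~~^~~~
~~~~~~~
~~~~~~~
~~~~~~~
~~~~~~~
gen 1: ~~~~~~~
~~~~~~~
~~~~~~~
~~~~~~~
~~~+>~~
~~~~~~~
~~~~~~~
~~~~~~~
~~~~~~~
gen 2: ~~~~~~~
~~~~~~~
~~~~~~~
~~~~~~~
~~~++~~
~~~~v~~
~~~~~~~
~~~~~~~
~~~~~~~
gen 3: ~~~~~~~
~~~~~~~
~~~~~~~
~~~~~~~
~~~++~~
~~~<+~~
~~~~~~~
~~~~~~~
~~~~~~~
gen 4: ~~~~~~~
~~~~~~~
~~~~~~~
~~~~~~~
~~~^+~~
~~~++~~
~~~~~~~
~~~~~~~
~~~~~~~
gen 5: ~~~~~~~
~~~~~~~
~~~~~~~
~~~~~~~
~~<~+~~
~~~++~~
~~~~~~~
~~~~~~~
~~~~~~~
gen 6: ~~~~~~~
~~~~~~~
~~~~~~~
~~^~~~~
~~+~+~~
~~~++~~
~~~~~~~
~~~~~~~
~~~~~~~
gen 7: ~~~~~~~
~~~~~~~
~~~~~~~
~~+>~~~
~~+~+~~
~~~++~~
~~~~~~~
~~~~~~~
~~~~~~~
gen 8: ~~~~~~~
~~~~~~~
~~~~~~~
~~++~~~
~~+v+~~
~~~++~~
~~~~~~~
~~~~~~~
~~~~~~~
gen 9: ~~~~~~~
~~~~~~~
~~~~~~~
~~++~~~
~~<++~~
~~~++~~
~~~~~~~
~~~~~~~
~~~~~~~
gen 10: ~~~~~~~
~~~~~~~
~~~~~~~
~~++~~~
~~~++~~
~~v++~~
~~~~~~~
~~~~~~~
~~~~~~~
gen 11: ~~~~~~~
~~~~~~~
~~~~~~~
~~++~~~
~~~++~~
~<+++~~
~~~~~~~
~~~~~~~
~~~~~~~
gen 12: ~~~~~~~
~~~~~~~
~~~~~~~
~~++~~~
~^~++~~
~++++~~
~~~~~~~
~~~~~~~
~~~~~~~
gen 13: ~~~~~~~
~~~~~~~
~~~~~~~
~~++~~~
~+>++~~
~++++~~
~~~~~~~
~~~~~~~
~~~~~~~
gen 14: ~~~~~~~
~~~~~~~
~~~~~~~
~~++~~~
~++++~~
~+v++~~
~~~~~~~
~~~~~~~
~~~~~~~
gen 15: ~~~~~~~
~~~~~~~
~~~~~~~
~~++~~~
~++++~~
~+~>+~~
~~~~~~~
~~~~~~~
~~~~~~~
gen 16: ~~~~~~~
~~~~~~~
~~~~~~~
~~++~~~
~++^+~~
~+~~+~~
~~~~~~~
~~~~~~~
~~~~~~~
gen 17: ~~~~~~~
~~~~~~~
~~~~~~~
~~++~~~
~+<~+~~
~+~~+~~
~~~~~~~
~~~~~~~
~~~~~~~
gen 18: ~~~~~~~
~~~~~~~
~~~~~~~
~~++~~~
~+~~+~~
~+v~+~~
~~~~~~~
~~~~~~~
~~~~~~~
gen 19: ~~~~~~~
~~~~~~~
~~~~~~~
~~++~~~
~+~~+~~
~<+~+~~
~~~~~~~
~~~~~~~
~~~~~~~
gen 20: ~~~~~~~
~~~~~~~
~~~~~~~
~~++~~~
~+~~+~~
~~+~+~~
~v~~~~~
~~~~~~~
~~~~~~~
gen 21: ~~~~~~~
~~~~~~~
~~~~~~~
~~++~~~
~+~~+~~
~~+~+~~
<+~~~~~
~~~~~~~
~~~~~~~
gen 22: ~~~~~~~
~~~~~~~
~~~~~~~
~~++~~~
~+~~+~~
^~+~+~~
++~~~~~
~~~~~~~
~~~~~~~
gen 23: ~~~~~~~
~~~~~~~
~~~~~~~
~~++~~~
~+~~+~~
+>+~+~~
++~~~~~
~~~~~~~
~~~~~~~
gen 24: ~~~~~~~
~~~~~~~
~~~~~~~
~~++~~~
~+~~+~~
+++~+~~
+v~~~~~
~~~~~~~
~~~~~~~
gen 25: ~~~~~~~
~~~~~~~
~~~~~~~
~~++~~~
~+~~+~~
+++~+~~
+~>~~~~
~~~~~~~
~~~~~~~
gen 26: ~~~~~~~
~~~~~~~
~~~~~~~
~~++~~~
~+~~+~~
+++~+~~
+~+~~~~
~~v~~~~
~~~~~~~
gen 27: ~~~~~~~
~~~~~~~
~~~~~~~
~~++~~~
~+~~+~~
+++~+~~
+~+~~~~
~<+~~~~
~~~~~~~
gen 28: ~~~~~~~
~~~~~~~
~~~~~~~
~~++~~~
~+~~+~~
+++~+~~
+^+~~~~
~++~~~~
~~~~~~~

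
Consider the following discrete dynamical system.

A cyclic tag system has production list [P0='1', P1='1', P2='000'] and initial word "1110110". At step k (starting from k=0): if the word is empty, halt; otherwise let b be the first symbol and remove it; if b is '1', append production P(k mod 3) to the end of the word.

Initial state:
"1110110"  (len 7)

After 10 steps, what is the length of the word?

10

gen 0: "1110110"  (len 7)
gen 1: "1101101"  (len 7)
gen 2: "1011011"  (len 7)
gen 3: "011011000"  (len 9)
gen 4: "11011000"  (len 8)
gen 5: "10110001"  (len 8)
gen 6: "0110001000"  (len 10)
gen 7: "110001000"  (len 9)
gen 8: "100010001"  (len 9)
gen 9: "00010001000"  (len 11)
gen 10: "0010001000"  (len 10)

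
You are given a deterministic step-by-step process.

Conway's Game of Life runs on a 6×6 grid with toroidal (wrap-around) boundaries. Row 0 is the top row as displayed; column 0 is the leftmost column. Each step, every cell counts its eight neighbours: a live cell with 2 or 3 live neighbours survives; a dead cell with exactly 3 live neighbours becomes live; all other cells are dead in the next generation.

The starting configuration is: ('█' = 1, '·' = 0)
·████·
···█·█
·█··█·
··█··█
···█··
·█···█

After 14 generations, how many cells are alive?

[0] ·████·
···█·█
·█··█·
··█··█
···█··
·█···█
[1] ·█·█·█
██···█
█·████
··███·
█·█·█·
██····
[2] ····██
······
······
█·····
█·█·█·
···██·
[3] ···███
······
······
·█···█
·█··█·
······
[4] ····█·
····█·
······
█·····
█·····
···█·█
[5] ···███
······
······
······
█····█
····██
[6] ···█·█
····█·
······
······
█···██
···█··
[7] ···█··
····█·
······
·····█
····██
█··█··
[8] ···██·
······
······
····██
█···██
···█·█
[9] ···██·
······
······
█···█·
█··█··
█··█··
[10] ···██·
······
······
·····█
██·██·
··██·█
[11] ··███·
······
······
█···██
██·█··
██···█
[12] ██████
···█··
·····█
██··██
··█···
·····█
[13] ████·█
·█·█··
·····█
██··██
·█··█·
·····█
[14] ·█·█·█
·█·█·█
·██··█
·█··█·
·█··█·
···█·█

15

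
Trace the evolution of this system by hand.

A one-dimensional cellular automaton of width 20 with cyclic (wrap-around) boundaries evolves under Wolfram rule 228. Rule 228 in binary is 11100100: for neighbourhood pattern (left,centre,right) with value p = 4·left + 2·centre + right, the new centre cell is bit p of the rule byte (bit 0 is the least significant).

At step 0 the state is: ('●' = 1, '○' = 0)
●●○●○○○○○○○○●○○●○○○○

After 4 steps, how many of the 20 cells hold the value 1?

[0] ●●○●○○○○○○○○●○○●○○○○
[1] ○●●●○○○○○○○○●○○●○○○○
[2] ○○●●○○○○○○○○●○○●○○○○
[3] ○○○●○○○○○○○○●○○●○○○○
[4] ○○○●○○○○○○○○●○○●○○○○

3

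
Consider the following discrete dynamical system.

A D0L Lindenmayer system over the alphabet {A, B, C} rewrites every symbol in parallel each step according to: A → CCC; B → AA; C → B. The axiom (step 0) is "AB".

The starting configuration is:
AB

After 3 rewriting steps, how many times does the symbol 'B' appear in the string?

gen 0: AB
gen 1: CCCAA
gen 2: BBBCCCCCC
gen 3: AAAAAABBBBBB

6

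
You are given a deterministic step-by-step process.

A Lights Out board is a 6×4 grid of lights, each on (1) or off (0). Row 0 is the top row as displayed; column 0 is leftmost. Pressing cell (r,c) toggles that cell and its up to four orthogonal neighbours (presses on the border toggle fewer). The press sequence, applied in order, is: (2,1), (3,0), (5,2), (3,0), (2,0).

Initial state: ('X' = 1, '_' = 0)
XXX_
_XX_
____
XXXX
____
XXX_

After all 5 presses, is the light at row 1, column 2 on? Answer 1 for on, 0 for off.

t=0: XXX_
_XX_
____
XXXX
____
XXX_
t=1: XXX_
__X_
XXX_
X_XX
____
XXX_
t=2: XXX_
__X_
_XX_
_XXX
X___
XXX_
t=3: XXX_
__X_
_XX_
_XXX
X_X_
X__X
t=4: XXX_
__X_
XXX_
X_XX
__X_
X__X
t=5: XXX_
X_X_
__X_
__XX
__X_
X__X

1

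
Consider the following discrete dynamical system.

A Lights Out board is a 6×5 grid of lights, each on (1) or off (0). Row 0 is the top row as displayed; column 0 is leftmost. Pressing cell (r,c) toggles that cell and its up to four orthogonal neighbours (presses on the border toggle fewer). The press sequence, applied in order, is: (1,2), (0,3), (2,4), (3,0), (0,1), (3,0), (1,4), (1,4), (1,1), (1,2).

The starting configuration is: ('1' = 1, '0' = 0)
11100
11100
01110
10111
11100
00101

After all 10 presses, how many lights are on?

17

t=0: 11100
11100
01110
10111
11100
00101
t=1: 11000
10010
01010
10111
11100
00101
t=2: 11111
10000
01010
10111
11100
00101
t=3: 11111
10001
01001
10110
11100
00101
t=4: 11111
10001
11001
01110
01100
00101
t=5: 00011
11001
11001
01110
01100
00101
t=6: 00011
11001
01001
10110
11100
00101
t=7: 00010
11010
01000
10110
11100
00101
t=8: 00011
11001
01001
10110
11100
00101
t=9: 01011
00101
00001
10110
11100
00101
t=10: 01111
01011
00101
10110
11100
00101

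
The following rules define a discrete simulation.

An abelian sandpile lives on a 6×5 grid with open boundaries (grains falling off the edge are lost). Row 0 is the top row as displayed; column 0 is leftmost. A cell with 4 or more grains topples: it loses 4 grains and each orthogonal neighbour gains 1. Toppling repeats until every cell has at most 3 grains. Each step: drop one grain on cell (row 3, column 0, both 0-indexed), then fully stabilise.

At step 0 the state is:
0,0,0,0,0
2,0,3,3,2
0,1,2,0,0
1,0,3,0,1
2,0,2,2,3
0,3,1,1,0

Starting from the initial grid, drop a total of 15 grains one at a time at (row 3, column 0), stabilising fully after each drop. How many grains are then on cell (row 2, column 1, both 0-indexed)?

step 0: 0,0,0,0,0
2,0,3,3,2
0,1,2,0,0
1,0,3,0,1
2,0,2,2,3
0,3,1,1,0
step 1: 0,0,0,0,0
2,0,3,3,2
0,1,2,0,0
2,0,3,0,1
2,0,2,2,3
0,3,1,1,0
step 2: 0,0,0,0,0
2,0,3,3,2
0,1,2,0,0
3,0,3,0,1
2,0,2,2,3
0,3,1,1,0
step 3: 0,0,0,0,0
2,0,3,3,2
1,1,2,0,0
0,1,3,0,1
3,0,2,2,3
0,3,1,1,0
step 4: 0,0,0,0,0
2,0,3,3,2
1,1,2,0,0
1,1,3,0,1
3,0,2,2,3
0,3,1,1,0
step 5: 0,0,0,0,0
2,0,3,3,2
1,1,2,0,0
2,1,3,0,1
3,0,2,2,3
0,3,1,1,0
step 6: 0,0,0,0,0
2,0,3,3,2
1,1,2,0,0
3,1,3,0,1
3,0,2,2,3
0,3,1,1,0
step 7: 0,0,0,0,0
2,0,3,3,2
2,1,2,0,0
1,2,3,0,1
0,1,2,2,3
1,3,1,1,0
step 8: 0,0,0,0,0
2,0,3,3,2
2,1,2,0,0
2,2,3,0,1
0,1,2,2,3
1,3,1,1,0
step 9: 0,0,0,0,0
2,0,3,3,2
2,1,2,0,0
3,2,3,0,1
0,1,2,2,3
1,3,1,1,0
step 10: 0,0,0,0,0
2,0,3,3,2
3,1,2,0,0
0,3,3,0,1
1,1,2,2,3
1,3,1,1,0
step 11: 0,0,0,0,0
2,0,3,3,2
3,1,2,0,0
1,3,3,0,1
1,1,2,2,3
1,3,1,1,0
step 12: 0,0,0,0,0
2,0,3,3,2
3,1,2,0,0
2,3,3,0,1
1,1,2,2,3
1,3,1,1,0
step 13: 0,0,0,0,0
2,0,3,3,2
3,1,2,0,0
3,3,3,0,1
1,1,2,2,3
1,3,1,1,0
step 14: 0,0,0,0,0
3,0,3,3,2
0,3,3,0,0
2,1,0,1,1
2,2,3,2,3
1,3,1,1,0
step 15: 0,0,0,0,0
3,0,3,3,2
0,3,3,0,0
3,1,0,1,1
2,2,3,2,3
1,3,1,1,0

3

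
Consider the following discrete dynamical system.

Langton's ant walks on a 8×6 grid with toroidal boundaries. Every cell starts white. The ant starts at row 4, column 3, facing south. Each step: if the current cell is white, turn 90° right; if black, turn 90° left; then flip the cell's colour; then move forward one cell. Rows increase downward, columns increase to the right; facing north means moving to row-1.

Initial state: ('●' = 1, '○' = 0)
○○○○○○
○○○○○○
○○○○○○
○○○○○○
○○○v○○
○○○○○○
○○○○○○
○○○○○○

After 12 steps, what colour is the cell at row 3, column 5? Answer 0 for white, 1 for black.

t=0: ○○○○○○
○○○○○○
○○○○○○
○○○○○○
○○○v○○
○○○○○○
○○○○○○
○○○○○○
t=1: ○○○○○○
○○○○○○
○○○○○○
○○○○○○
○○<●○○
○○○○○○
○○○○○○
○○○○○○
t=2: ○○○○○○
○○○○○○
○○○○○○
○○^○○○
○○●●○○
○○○○○○
○○○○○○
○○○○○○
t=3: ○○○○○○
○○○○○○
○○○○○○
○○●>○○
○○●●○○
○○○○○○
○○○○○○
○○○○○○
t=4: ○○○○○○
○○○○○○
○○○○○○
○○●●○○
○○●v○○
○○○○○○
○○○○○○
○○○○○○
t=5: ○○○○○○
○○○○○○
○○○○○○
○○●●○○
○○●○>○
○○○○○○
○○○○○○
○○○○○○
t=6: ○○○○○○
○○○○○○
○○○○○○
○○●●○○
○○●○●○
○○○○v○
○○○○○○
○○○○○○
t=7: ○○○○○○
○○○○○○
○○○○○○
○○●●○○
○○●○●○
○○○<●○
○○○○○○
○○○○○○
t=8: ○○○○○○
○○○○○○
○○○○○○
○○●●○○
○○●^●○
○○○●●○
○○○○○○
○○○○○○
t=9: ○○○○○○
○○○○○○
○○○○○○
○○●●○○
○○●●>○
○○○●●○
○○○○○○
○○○○○○
t=10: ○○○○○○
○○○○○○
○○○○○○
○○●●^○
○○●●○○
○○○●●○
○○○○○○
○○○○○○
t=11: ○○○○○○
○○○○○○
○○○○○○
○○●●●>
○○●●○○
○○○●●○
○○○○○○
○○○○○○
t=12: ○○○○○○
○○○○○○
○○○○○○
○○●●●●
○○●●○v
○○○●●○
○○○○○○
○○○○○○

1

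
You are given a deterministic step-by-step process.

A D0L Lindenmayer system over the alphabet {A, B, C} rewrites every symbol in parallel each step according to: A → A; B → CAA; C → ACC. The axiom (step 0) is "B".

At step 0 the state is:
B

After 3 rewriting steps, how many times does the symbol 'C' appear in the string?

4

k=0  B
k=1  CAA
k=2  ACCAA
k=3  AACCACCAA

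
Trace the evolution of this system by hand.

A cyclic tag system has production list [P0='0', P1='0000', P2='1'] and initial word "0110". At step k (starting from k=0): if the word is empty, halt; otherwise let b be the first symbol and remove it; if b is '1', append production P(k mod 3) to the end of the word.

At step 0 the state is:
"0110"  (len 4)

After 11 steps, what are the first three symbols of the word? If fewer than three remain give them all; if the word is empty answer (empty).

(empty)

gen 0: "0110"  (len 4)
gen 1: "110"  (len 3)
gen 2: "100000"  (len 6)
gen 3: "000001"  (len 6)
gen 4: "00001"  (len 5)
gen 5: "0001"  (len 4)
gen 6: "001"  (len 3)
gen 7: "01"  (len 2)
gen 8: "1"  (len 1)
gen 9: "1"  (len 1)
gen 10: "0"  (len 1)
gen 11: (halted — word empty)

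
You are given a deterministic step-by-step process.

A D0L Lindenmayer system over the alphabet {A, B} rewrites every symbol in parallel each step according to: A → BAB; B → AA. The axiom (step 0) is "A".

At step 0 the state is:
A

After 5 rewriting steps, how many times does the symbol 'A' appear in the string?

65

0) A
1) BAB
2) AABABAA
3) BABBABAABABAABABBAB
4) AABABAAAABABAABABBABAABABAABABBABAABABAAAABABAA
5) BABBABAABABAABABBABBABBABAABABAABABBABAABABAAAABABAABABBAB…BABBABAABABAAAABABAABABBABAABABAABABBABBABBABAABABAABABBAB  (len 123)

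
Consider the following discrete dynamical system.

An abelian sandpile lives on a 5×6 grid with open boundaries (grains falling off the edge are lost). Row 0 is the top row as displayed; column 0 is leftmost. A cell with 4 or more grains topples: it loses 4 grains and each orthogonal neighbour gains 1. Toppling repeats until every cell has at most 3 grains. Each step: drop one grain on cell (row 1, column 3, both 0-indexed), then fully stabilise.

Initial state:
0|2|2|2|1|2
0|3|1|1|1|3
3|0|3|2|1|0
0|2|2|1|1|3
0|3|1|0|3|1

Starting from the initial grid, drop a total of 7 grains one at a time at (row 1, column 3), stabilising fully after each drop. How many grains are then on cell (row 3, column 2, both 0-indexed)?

3

step 0: 0|2|2|2|1|2
0|3|1|1|1|3
3|0|3|2|1|0
0|2|2|1|1|3
0|3|1|0|3|1
step 1: 0|2|2|2|1|2
0|3|1|2|1|3
3|0|3|2|1|0
0|2|2|1|1|3
0|3|1|0|3|1
step 2: 0|2|2|2|1|2
0|3|1|3|1|3
3|0|3|2|1|0
0|2|2|1|1|3
0|3|1|0|3|1
step 3: 0|2|2|3|1|2
0|3|2|0|2|3
3|0|3|3|1|0
0|2|2|1|1|3
0|3|1|0|3|1
step 4: 0|2|2|3|1|2
0|3|2|1|2|3
3|0|3|3|1|0
0|2|2|1|1|3
0|3|1|0|3|1
step 5: 0|2|2|3|1|2
0|3|2|2|2|3
3|0|3|3|1|0
0|2|2|1|1|3
0|3|1|0|3|1
step 6: 0|2|2|3|1|2
0|3|2|3|2|3
3|0|3|3|1|0
0|2|2|1|1|3
0|3|1|0|3|1
step 7: 1|0|1|1|2|2
1|1|2|3|3|3
3|2|1|1|2|0
0|2|3|2|1|3
0|3|1|0|3|1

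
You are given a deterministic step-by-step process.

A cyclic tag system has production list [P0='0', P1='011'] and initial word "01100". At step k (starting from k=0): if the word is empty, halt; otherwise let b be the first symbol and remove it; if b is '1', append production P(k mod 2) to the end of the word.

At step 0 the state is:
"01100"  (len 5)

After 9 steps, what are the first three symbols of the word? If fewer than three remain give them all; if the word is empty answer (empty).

001

step 0: "01100"  (len 5)
step 1: "1100"  (len 4)
step 2: "100011"  (len 6)
step 3: "000110"  (len 6)
step 4: "00110"  (len 5)
step 5: "0110"  (len 4)
step 6: "110"  (len 3)
step 7: "100"  (len 3)
step 8: "00011"  (len 5)
step 9: "0011"  (len 4)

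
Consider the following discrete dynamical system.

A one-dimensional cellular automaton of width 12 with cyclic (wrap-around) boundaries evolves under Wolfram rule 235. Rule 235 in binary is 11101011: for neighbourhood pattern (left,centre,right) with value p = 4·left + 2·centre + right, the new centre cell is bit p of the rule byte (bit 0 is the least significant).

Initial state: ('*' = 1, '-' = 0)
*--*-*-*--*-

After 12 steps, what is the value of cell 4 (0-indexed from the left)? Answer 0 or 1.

0

0) *--*-*-*--*-
1) --*-*-*--*-*
2) -*-*-*--*-*-
3) *-*-*--*-*--
4) -*-*--*-*--*
5) *-*--*-*--*-
6) -*--*-*--*-*
7) *--*-*--*-*-
8) --*-*--*-*-*
9) -*-*--*-*-*-
10) *-*--*-*-*--
11) -*--*-*-*--*
12) *--*-*-*--*-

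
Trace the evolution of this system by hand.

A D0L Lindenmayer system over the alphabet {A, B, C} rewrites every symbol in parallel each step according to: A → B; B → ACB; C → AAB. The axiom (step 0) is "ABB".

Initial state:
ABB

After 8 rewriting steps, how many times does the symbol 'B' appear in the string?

k=0  ABB
k=1  BACBACB
k=2  ACBBAABACBBAABACB
k=3  BAABACBACBBBACBBAABACBACBBBACBBAABACB
k=4  ACBBBACBBAABACBBAABACBACBACBBAABACBACBBBACBBAABACBBAABACBACBACBBAABACBACBBBACBBAABACB
k=5  BAABACBACBACBBAABACBACBBBACBBAABACBACBBBACBBAABACBBAABACBB…BBAABACBACBBBACBBAABACBBAABACBACBACBBAABACBACBBBACBBAABACB  (len 193)
k=6  ACBBBACBBAABACBBAABACBBAABACBACBBBACBBAABACBBAABACBACBACBB…BBAABACBACBBBACBBAABACBBAABACBACBACBBAABACBACBBBACBBAABACB  (len 437)
k=7  BAABACBACBACBBAABACBACBBBACBBAABACBACBBBACBBAABACBACBBBACB…BBAABACBACBBBACBBAABACBBAABACBACBACBBAABACBACBBBACBBAABACB  (len 993)
k=8  ACBBBACBBAABACBBAABACBBAABACBACBBBACBBAABACBBAABACBACBACBB…BBAABACBACBBBACBBAABACBBAABACBACBACBBAABACBACBBBACBBAABACB  (len 2253)

993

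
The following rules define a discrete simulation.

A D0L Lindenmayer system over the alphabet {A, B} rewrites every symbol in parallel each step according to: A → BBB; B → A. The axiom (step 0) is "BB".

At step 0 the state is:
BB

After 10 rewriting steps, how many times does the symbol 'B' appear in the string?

step 0: BB
step 1: AA
step 2: BBBBBB
step 3: AAAAAA
step 4: BBBBBBBBBBBBBBBBBB
step 5: AAAAAAAAAAAAAAAAAA
step 6: BBBBBBBBBBBBBBBBBBBBBBBBBBBBBBBBBBBBBBBBBBBBBBBBBBBBBB
step 7: AAAAAAAAAAAAAAAAAAAAAAAAAAAAAAAAAAAAAAAAAAAAAAAAAAAAAA
step 8: BBBBBBBBBBBBBBBBBBBBBBBBBBBBBBBBBBBBBBBBBBBBBBBBBBBBBBBBBB…BBBBBBBBBBBBBBBBBBBBBBBBBBBBBBBBBBBBBBBBBBBBBBBBBBBBBBBBBB  (len 162)
step 9: AAAAAAAAAAAAAAAAAAAAAAAAAAAAAAAAAAAAAAAAAAAAAAAAAAAAAAAAAA…AAAAAAAAAAAAAAAAAAAAAAAAAAAAAAAAAAAAAAAAAAAAAAAAAAAAAAAAAA  (len 162)
step 10: BBBBBBBBBBBBBBBBBBBBBBBBBBBBBBBBBBBBBBBBBBBBBBBBBBBBBBBBBB…BBBBBBBBBBBBBBBBBBBBBBBBBBBBBBBBBBBBBBBBBBBBBBBBBBBBBBBBBB  (len 486)

486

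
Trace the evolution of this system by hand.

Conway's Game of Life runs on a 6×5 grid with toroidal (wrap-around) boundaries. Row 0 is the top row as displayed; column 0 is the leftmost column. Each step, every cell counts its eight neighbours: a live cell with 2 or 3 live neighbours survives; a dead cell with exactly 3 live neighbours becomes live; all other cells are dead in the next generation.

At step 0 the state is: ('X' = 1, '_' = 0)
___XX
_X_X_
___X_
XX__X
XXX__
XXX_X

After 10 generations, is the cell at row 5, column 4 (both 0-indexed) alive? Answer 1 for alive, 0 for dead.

step 0: ___XX
_X_X_
___X_
XX__X
XXX__
XXX_X
step 1: _____
___X_
_X_X_
___XX
_____
_____
step 2: _____
__X__
___X_
__XXX
_____
_____
step 3: _____
_____
____X
__XXX
___X_
_____
step 4: _____
_____
____X
__X_X
__XXX
_____
step 5: _____
_____
___X_
X_X_X
__X_X
___X_
step 6: _____
_____
___XX
XXX_X
XXX_X
___X_
step 7: _____
_____
_XXXX
_____
_____
XXXXX
step 8: XXXXX
__XX_
__XX_
__XX_
XXXXX
XXXXX
step 9: _____
X____
_X__X
X____
_____
_____
step 10: _____
X____
_X__X
X____
_____
_____

0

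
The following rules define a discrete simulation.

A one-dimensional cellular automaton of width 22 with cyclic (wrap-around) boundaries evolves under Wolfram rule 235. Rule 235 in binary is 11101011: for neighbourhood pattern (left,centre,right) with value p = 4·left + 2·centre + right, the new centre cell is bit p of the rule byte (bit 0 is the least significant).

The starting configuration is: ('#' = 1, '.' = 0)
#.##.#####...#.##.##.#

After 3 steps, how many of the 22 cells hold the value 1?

22

step 0: #.##.#####...#.##.##.#
step 1: ##########.##.########
step 2: ######################
step 3: ######################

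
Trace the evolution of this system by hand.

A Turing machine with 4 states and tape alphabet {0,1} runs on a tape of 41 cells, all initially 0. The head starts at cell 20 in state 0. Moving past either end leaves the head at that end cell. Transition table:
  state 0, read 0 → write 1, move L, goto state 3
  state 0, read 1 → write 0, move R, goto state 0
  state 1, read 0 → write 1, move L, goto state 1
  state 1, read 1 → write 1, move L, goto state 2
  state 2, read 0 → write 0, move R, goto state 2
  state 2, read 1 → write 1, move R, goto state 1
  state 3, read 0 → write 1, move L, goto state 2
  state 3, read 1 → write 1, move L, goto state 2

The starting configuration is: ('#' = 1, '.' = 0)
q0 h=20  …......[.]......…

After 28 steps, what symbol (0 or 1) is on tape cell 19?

k=0  q0 h=20  …......[.]......…
k=1  q3 h=19  …......[.]#.....…
k=2  q2 h=18  …......[.]##....…
k=3  q2 h=19  …......[#]#.....…
k=4  q1 h=20  ….....#[#]......…
k=5  q2 h=19  …......[#]#.....…
k=6  q1 h=20  ….....#[#]......…
k=7  q2 h=19  …......[#]#.....…
k=8  q1 h=20  ….....#[#]......…
k=9  q2 h=19  …......[#]#.....…
k=10  q1 h=20  ….....#[#]......…
k=11  q2 h=19  …......[#]#.....…
k=12  q1 h=20  ….....#[#]......…
k=13  q2 h=19  …......[#]#.....…
k=14  q1 h=20  ….....#[#]......…
k=15  q2 h=19  …......[#]#.....…
k=16  q1 h=20  ….....#[#]......…
k=17  q2 h=19  …......[#]#.....…
k=18  q1 h=20  ….....#[#]......…
k=19  q2 h=19  …......[#]#.....…
k=20  q1 h=20  ….....#[#]......…
k=21  q2 h=19  …......[#]#.....…
k=22  q1 h=20  ….....#[#]......…
k=23  q2 h=19  …......[#]#.....…
k=24  q1 h=20  ….....#[#]......…
k=25  q2 h=19  …......[#]#.....…
k=26  q1 h=20  ….....#[#]......…
k=27  q2 h=19  …......[#]#.....…
k=28  q1 h=20  ….....#[#]......…

1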